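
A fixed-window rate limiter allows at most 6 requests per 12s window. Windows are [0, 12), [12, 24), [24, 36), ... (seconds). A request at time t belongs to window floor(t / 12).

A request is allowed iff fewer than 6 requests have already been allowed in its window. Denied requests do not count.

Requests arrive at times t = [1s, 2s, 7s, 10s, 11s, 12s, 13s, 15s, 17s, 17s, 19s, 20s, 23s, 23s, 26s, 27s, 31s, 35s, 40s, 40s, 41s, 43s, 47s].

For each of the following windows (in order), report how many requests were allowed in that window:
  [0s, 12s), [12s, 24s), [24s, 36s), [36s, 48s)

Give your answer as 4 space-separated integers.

Processing requests:
  req#1 t=1s (window 0): ALLOW
  req#2 t=2s (window 0): ALLOW
  req#3 t=7s (window 0): ALLOW
  req#4 t=10s (window 0): ALLOW
  req#5 t=11s (window 0): ALLOW
  req#6 t=12s (window 1): ALLOW
  req#7 t=13s (window 1): ALLOW
  req#8 t=15s (window 1): ALLOW
  req#9 t=17s (window 1): ALLOW
  req#10 t=17s (window 1): ALLOW
  req#11 t=19s (window 1): ALLOW
  req#12 t=20s (window 1): DENY
  req#13 t=23s (window 1): DENY
  req#14 t=23s (window 1): DENY
  req#15 t=26s (window 2): ALLOW
  req#16 t=27s (window 2): ALLOW
  req#17 t=31s (window 2): ALLOW
  req#18 t=35s (window 2): ALLOW
  req#19 t=40s (window 3): ALLOW
  req#20 t=40s (window 3): ALLOW
  req#21 t=41s (window 3): ALLOW
  req#22 t=43s (window 3): ALLOW
  req#23 t=47s (window 3): ALLOW

Allowed counts by window: 5 6 4 5

Answer: 5 6 4 5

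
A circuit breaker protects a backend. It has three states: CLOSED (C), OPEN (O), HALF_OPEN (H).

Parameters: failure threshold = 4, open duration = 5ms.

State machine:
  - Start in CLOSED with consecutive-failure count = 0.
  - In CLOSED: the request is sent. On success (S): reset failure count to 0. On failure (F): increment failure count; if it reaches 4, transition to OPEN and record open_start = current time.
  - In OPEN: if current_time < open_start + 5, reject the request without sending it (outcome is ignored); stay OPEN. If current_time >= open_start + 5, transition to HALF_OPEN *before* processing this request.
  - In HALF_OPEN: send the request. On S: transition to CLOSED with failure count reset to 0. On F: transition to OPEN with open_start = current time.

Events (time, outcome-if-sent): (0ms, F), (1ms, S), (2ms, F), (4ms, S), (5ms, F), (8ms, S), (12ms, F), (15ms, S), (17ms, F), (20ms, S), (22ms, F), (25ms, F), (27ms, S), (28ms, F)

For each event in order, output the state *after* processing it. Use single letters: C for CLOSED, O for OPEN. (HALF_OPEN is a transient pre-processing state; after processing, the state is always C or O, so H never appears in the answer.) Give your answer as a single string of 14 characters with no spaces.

Answer: CCCCCCCCCCCCCC

Derivation:
State after each event:
  event#1 t=0ms outcome=F: state=CLOSED
  event#2 t=1ms outcome=S: state=CLOSED
  event#3 t=2ms outcome=F: state=CLOSED
  event#4 t=4ms outcome=S: state=CLOSED
  event#5 t=5ms outcome=F: state=CLOSED
  event#6 t=8ms outcome=S: state=CLOSED
  event#7 t=12ms outcome=F: state=CLOSED
  event#8 t=15ms outcome=S: state=CLOSED
  event#9 t=17ms outcome=F: state=CLOSED
  event#10 t=20ms outcome=S: state=CLOSED
  event#11 t=22ms outcome=F: state=CLOSED
  event#12 t=25ms outcome=F: state=CLOSED
  event#13 t=27ms outcome=S: state=CLOSED
  event#14 t=28ms outcome=F: state=CLOSED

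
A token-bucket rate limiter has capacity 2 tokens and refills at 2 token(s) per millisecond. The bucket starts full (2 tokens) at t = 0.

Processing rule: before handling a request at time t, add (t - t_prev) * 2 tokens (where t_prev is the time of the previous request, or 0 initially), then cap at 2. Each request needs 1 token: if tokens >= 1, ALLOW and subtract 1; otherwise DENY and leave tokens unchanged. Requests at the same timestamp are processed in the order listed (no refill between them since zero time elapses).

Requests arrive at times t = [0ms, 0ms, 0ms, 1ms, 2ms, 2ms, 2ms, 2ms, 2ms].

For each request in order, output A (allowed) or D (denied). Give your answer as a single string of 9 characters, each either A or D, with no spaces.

Simulating step by step:
  req#1 t=0ms: ALLOW
  req#2 t=0ms: ALLOW
  req#3 t=0ms: DENY
  req#4 t=1ms: ALLOW
  req#5 t=2ms: ALLOW
  req#6 t=2ms: ALLOW
  req#7 t=2ms: DENY
  req#8 t=2ms: DENY
  req#9 t=2ms: DENY

Answer: AADAAADDD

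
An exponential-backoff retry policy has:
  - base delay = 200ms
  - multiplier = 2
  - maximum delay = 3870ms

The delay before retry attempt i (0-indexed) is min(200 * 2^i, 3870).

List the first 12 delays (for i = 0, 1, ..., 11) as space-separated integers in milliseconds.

Computing each delay:
  i=0: min(200*2^0, 3870) = 200
  i=1: min(200*2^1, 3870) = 400
  i=2: min(200*2^2, 3870) = 800
  i=3: min(200*2^3, 3870) = 1600
  i=4: min(200*2^4, 3870) = 3200
  i=5: min(200*2^5, 3870) = 3870
  i=6: min(200*2^6, 3870) = 3870
  i=7: min(200*2^7, 3870) = 3870
  i=8: min(200*2^8, 3870) = 3870
  i=9: min(200*2^9, 3870) = 3870
  i=10: min(200*2^10, 3870) = 3870
  i=11: min(200*2^11, 3870) = 3870

Answer: 200 400 800 1600 3200 3870 3870 3870 3870 3870 3870 3870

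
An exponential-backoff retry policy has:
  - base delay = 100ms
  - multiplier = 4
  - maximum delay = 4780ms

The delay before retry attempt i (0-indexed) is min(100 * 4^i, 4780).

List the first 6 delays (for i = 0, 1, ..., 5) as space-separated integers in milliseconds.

Answer: 100 400 1600 4780 4780 4780

Derivation:
Computing each delay:
  i=0: min(100*4^0, 4780) = 100
  i=1: min(100*4^1, 4780) = 400
  i=2: min(100*4^2, 4780) = 1600
  i=3: min(100*4^3, 4780) = 4780
  i=4: min(100*4^4, 4780) = 4780
  i=5: min(100*4^5, 4780) = 4780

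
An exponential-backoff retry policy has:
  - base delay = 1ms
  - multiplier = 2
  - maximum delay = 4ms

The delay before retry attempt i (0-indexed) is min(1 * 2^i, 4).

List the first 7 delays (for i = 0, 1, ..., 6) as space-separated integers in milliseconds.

Computing each delay:
  i=0: min(1*2^0, 4) = 1
  i=1: min(1*2^1, 4) = 2
  i=2: min(1*2^2, 4) = 4
  i=3: min(1*2^3, 4) = 4
  i=4: min(1*2^4, 4) = 4
  i=5: min(1*2^5, 4) = 4
  i=6: min(1*2^6, 4) = 4

Answer: 1 2 4 4 4 4 4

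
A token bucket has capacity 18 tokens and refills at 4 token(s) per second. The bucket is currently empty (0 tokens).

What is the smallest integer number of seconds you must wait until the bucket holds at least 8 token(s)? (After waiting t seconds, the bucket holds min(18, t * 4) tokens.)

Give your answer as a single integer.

Need t * 4 >= 8, so t >= 8/4.
Smallest integer t = ceil(8/4) = 2.

Answer: 2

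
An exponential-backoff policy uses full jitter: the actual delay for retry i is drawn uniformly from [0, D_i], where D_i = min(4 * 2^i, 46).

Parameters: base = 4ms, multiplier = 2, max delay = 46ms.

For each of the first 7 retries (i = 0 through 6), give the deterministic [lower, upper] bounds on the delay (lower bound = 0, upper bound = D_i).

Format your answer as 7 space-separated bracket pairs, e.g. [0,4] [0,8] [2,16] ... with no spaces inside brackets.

Computing bounds per retry:
  i=0: D_i=min(4*2^0,46)=4, bounds=[0,4]
  i=1: D_i=min(4*2^1,46)=8, bounds=[0,8]
  i=2: D_i=min(4*2^2,46)=16, bounds=[0,16]
  i=3: D_i=min(4*2^3,46)=32, bounds=[0,32]
  i=4: D_i=min(4*2^4,46)=46, bounds=[0,46]
  i=5: D_i=min(4*2^5,46)=46, bounds=[0,46]
  i=6: D_i=min(4*2^6,46)=46, bounds=[0,46]

Answer: [0,4] [0,8] [0,16] [0,32] [0,46] [0,46] [0,46]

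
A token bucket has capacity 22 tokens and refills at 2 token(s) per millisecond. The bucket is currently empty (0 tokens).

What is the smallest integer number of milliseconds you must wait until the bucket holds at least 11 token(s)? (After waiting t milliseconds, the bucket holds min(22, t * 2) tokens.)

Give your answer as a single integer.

Need t * 2 >= 11, so t >= 11/2.
Smallest integer t = ceil(11/2) = 6.

Answer: 6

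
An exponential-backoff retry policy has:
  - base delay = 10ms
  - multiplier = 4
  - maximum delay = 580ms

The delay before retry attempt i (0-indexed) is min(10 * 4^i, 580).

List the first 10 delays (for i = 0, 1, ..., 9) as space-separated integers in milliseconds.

Answer: 10 40 160 580 580 580 580 580 580 580

Derivation:
Computing each delay:
  i=0: min(10*4^0, 580) = 10
  i=1: min(10*4^1, 580) = 40
  i=2: min(10*4^2, 580) = 160
  i=3: min(10*4^3, 580) = 580
  i=4: min(10*4^4, 580) = 580
  i=5: min(10*4^5, 580) = 580
  i=6: min(10*4^6, 580) = 580
  i=7: min(10*4^7, 580) = 580
  i=8: min(10*4^8, 580) = 580
  i=9: min(10*4^9, 580) = 580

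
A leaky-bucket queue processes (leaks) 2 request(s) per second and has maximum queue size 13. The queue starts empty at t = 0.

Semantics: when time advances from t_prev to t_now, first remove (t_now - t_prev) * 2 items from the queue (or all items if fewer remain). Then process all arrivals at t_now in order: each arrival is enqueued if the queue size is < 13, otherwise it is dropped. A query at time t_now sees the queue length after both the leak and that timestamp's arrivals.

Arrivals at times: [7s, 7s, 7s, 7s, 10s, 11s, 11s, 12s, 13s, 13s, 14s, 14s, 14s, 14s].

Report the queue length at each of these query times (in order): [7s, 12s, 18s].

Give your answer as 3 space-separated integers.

Queue lengths at query times:
  query t=7s: backlog = 4
  query t=12s: backlog = 1
  query t=18s: backlog = 0

Answer: 4 1 0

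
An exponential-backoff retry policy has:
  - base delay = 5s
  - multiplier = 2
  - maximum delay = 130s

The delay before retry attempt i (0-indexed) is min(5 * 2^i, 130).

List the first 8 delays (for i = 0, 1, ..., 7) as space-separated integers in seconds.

Answer: 5 10 20 40 80 130 130 130

Derivation:
Computing each delay:
  i=0: min(5*2^0, 130) = 5
  i=1: min(5*2^1, 130) = 10
  i=2: min(5*2^2, 130) = 20
  i=3: min(5*2^3, 130) = 40
  i=4: min(5*2^4, 130) = 80
  i=5: min(5*2^5, 130) = 130
  i=6: min(5*2^6, 130) = 130
  i=7: min(5*2^7, 130) = 130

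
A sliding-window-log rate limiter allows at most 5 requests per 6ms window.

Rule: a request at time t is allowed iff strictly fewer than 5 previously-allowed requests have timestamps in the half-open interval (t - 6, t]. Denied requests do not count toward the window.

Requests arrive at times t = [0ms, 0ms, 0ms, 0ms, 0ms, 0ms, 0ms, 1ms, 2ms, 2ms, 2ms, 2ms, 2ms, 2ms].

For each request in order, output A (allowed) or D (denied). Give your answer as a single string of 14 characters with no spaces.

Answer: AAAAADDDDDDDDD

Derivation:
Tracking allowed requests in the window:
  req#1 t=0ms: ALLOW
  req#2 t=0ms: ALLOW
  req#3 t=0ms: ALLOW
  req#4 t=0ms: ALLOW
  req#5 t=0ms: ALLOW
  req#6 t=0ms: DENY
  req#7 t=0ms: DENY
  req#8 t=1ms: DENY
  req#9 t=2ms: DENY
  req#10 t=2ms: DENY
  req#11 t=2ms: DENY
  req#12 t=2ms: DENY
  req#13 t=2ms: DENY
  req#14 t=2ms: DENY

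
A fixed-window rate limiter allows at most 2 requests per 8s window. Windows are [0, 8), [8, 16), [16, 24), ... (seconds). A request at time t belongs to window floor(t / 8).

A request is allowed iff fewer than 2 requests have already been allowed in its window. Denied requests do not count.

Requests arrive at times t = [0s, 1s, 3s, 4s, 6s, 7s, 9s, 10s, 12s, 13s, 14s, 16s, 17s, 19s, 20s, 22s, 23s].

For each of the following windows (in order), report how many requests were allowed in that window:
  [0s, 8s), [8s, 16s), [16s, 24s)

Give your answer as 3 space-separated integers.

Answer: 2 2 2

Derivation:
Processing requests:
  req#1 t=0s (window 0): ALLOW
  req#2 t=1s (window 0): ALLOW
  req#3 t=3s (window 0): DENY
  req#4 t=4s (window 0): DENY
  req#5 t=6s (window 0): DENY
  req#6 t=7s (window 0): DENY
  req#7 t=9s (window 1): ALLOW
  req#8 t=10s (window 1): ALLOW
  req#9 t=12s (window 1): DENY
  req#10 t=13s (window 1): DENY
  req#11 t=14s (window 1): DENY
  req#12 t=16s (window 2): ALLOW
  req#13 t=17s (window 2): ALLOW
  req#14 t=19s (window 2): DENY
  req#15 t=20s (window 2): DENY
  req#16 t=22s (window 2): DENY
  req#17 t=23s (window 2): DENY

Allowed counts by window: 2 2 2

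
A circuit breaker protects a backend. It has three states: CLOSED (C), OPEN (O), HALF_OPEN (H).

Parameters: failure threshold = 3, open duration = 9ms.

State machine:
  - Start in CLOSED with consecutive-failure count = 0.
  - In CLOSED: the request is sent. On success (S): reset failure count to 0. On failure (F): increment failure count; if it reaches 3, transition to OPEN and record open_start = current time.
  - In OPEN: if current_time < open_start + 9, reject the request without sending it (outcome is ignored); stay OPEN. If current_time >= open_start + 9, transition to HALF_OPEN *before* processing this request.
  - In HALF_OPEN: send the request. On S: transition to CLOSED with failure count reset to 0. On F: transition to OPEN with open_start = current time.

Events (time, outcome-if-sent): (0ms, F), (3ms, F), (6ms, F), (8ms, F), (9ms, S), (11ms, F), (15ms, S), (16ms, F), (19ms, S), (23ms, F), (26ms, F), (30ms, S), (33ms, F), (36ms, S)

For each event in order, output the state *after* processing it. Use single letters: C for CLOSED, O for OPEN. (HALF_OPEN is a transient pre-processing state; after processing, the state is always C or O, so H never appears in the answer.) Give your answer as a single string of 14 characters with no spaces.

Answer: CCOOOOCCCCCCCC

Derivation:
State after each event:
  event#1 t=0ms outcome=F: state=CLOSED
  event#2 t=3ms outcome=F: state=CLOSED
  event#3 t=6ms outcome=F: state=OPEN
  event#4 t=8ms outcome=F: state=OPEN
  event#5 t=9ms outcome=S: state=OPEN
  event#6 t=11ms outcome=F: state=OPEN
  event#7 t=15ms outcome=S: state=CLOSED
  event#8 t=16ms outcome=F: state=CLOSED
  event#9 t=19ms outcome=S: state=CLOSED
  event#10 t=23ms outcome=F: state=CLOSED
  event#11 t=26ms outcome=F: state=CLOSED
  event#12 t=30ms outcome=S: state=CLOSED
  event#13 t=33ms outcome=F: state=CLOSED
  event#14 t=36ms outcome=S: state=CLOSED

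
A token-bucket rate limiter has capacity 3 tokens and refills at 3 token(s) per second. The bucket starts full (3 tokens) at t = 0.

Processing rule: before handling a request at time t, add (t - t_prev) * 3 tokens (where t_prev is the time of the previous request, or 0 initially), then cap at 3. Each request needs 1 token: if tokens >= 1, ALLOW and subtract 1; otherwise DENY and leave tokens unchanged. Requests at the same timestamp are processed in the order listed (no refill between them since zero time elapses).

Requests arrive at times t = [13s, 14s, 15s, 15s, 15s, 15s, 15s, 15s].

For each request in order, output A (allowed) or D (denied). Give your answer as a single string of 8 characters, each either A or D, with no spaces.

Answer: AAAAADDD

Derivation:
Simulating step by step:
  req#1 t=13s: ALLOW
  req#2 t=14s: ALLOW
  req#3 t=15s: ALLOW
  req#4 t=15s: ALLOW
  req#5 t=15s: ALLOW
  req#6 t=15s: DENY
  req#7 t=15s: DENY
  req#8 t=15s: DENY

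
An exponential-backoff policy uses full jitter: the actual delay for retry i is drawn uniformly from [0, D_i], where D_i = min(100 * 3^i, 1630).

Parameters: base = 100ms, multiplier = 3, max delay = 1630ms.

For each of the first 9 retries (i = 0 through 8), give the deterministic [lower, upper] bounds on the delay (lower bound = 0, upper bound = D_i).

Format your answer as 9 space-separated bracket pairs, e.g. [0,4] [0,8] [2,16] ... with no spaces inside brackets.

Computing bounds per retry:
  i=0: D_i=min(100*3^0,1630)=100, bounds=[0,100]
  i=1: D_i=min(100*3^1,1630)=300, bounds=[0,300]
  i=2: D_i=min(100*3^2,1630)=900, bounds=[0,900]
  i=3: D_i=min(100*3^3,1630)=1630, bounds=[0,1630]
  i=4: D_i=min(100*3^4,1630)=1630, bounds=[0,1630]
  i=5: D_i=min(100*3^5,1630)=1630, bounds=[0,1630]
  i=6: D_i=min(100*3^6,1630)=1630, bounds=[0,1630]
  i=7: D_i=min(100*3^7,1630)=1630, bounds=[0,1630]
  i=8: D_i=min(100*3^8,1630)=1630, bounds=[0,1630]

Answer: [0,100] [0,300] [0,900] [0,1630] [0,1630] [0,1630] [0,1630] [0,1630] [0,1630]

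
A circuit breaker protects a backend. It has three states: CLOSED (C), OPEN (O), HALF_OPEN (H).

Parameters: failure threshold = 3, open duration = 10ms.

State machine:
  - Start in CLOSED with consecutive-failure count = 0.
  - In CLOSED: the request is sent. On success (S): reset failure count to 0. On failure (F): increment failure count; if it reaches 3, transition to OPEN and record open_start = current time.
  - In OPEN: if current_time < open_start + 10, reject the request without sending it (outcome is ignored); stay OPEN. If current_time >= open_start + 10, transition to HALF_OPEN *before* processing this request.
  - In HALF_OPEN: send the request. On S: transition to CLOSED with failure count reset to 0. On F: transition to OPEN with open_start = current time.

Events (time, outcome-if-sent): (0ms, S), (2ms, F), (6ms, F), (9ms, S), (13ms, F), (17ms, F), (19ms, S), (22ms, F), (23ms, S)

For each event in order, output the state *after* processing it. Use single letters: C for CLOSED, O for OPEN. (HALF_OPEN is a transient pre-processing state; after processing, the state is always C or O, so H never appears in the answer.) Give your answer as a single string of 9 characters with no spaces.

State after each event:
  event#1 t=0ms outcome=S: state=CLOSED
  event#2 t=2ms outcome=F: state=CLOSED
  event#3 t=6ms outcome=F: state=CLOSED
  event#4 t=9ms outcome=S: state=CLOSED
  event#5 t=13ms outcome=F: state=CLOSED
  event#6 t=17ms outcome=F: state=CLOSED
  event#7 t=19ms outcome=S: state=CLOSED
  event#8 t=22ms outcome=F: state=CLOSED
  event#9 t=23ms outcome=S: state=CLOSED

Answer: CCCCCCCCC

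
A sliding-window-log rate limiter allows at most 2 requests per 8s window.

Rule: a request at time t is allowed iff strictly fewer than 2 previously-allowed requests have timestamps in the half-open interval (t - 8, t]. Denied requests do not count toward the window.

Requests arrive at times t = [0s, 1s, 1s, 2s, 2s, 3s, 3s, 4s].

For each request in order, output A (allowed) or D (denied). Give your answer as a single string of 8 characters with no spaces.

Answer: AADDDDDD

Derivation:
Tracking allowed requests in the window:
  req#1 t=0s: ALLOW
  req#2 t=1s: ALLOW
  req#3 t=1s: DENY
  req#4 t=2s: DENY
  req#5 t=2s: DENY
  req#6 t=3s: DENY
  req#7 t=3s: DENY
  req#8 t=4s: DENY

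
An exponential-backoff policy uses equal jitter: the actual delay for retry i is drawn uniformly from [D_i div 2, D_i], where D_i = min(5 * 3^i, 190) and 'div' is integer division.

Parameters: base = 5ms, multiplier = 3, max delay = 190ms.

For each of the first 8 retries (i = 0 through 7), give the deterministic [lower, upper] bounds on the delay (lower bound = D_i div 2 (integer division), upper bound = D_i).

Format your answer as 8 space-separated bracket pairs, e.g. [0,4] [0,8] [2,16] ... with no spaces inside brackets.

Computing bounds per retry:
  i=0: D_i=min(5*3^0,190)=5, bounds=[2,5]
  i=1: D_i=min(5*3^1,190)=15, bounds=[7,15]
  i=2: D_i=min(5*3^2,190)=45, bounds=[22,45]
  i=3: D_i=min(5*3^3,190)=135, bounds=[67,135]
  i=4: D_i=min(5*3^4,190)=190, bounds=[95,190]
  i=5: D_i=min(5*3^5,190)=190, bounds=[95,190]
  i=6: D_i=min(5*3^6,190)=190, bounds=[95,190]
  i=7: D_i=min(5*3^7,190)=190, bounds=[95,190]

Answer: [2,5] [7,15] [22,45] [67,135] [95,190] [95,190] [95,190] [95,190]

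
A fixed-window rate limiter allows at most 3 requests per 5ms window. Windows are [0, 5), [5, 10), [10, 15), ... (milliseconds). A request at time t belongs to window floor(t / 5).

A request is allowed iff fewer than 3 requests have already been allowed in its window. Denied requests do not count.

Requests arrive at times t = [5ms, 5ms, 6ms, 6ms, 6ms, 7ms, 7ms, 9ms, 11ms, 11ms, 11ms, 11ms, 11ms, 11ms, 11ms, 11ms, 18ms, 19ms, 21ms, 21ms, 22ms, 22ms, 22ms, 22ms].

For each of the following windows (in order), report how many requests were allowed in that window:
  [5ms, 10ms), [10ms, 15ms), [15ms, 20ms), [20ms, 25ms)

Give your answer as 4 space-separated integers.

Processing requests:
  req#1 t=5ms (window 1): ALLOW
  req#2 t=5ms (window 1): ALLOW
  req#3 t=6ms (window 1): ALLOW
  req#4 t=6ms (window 1): DENY
  req#5 t=6ms (window 1): DENY
  req#6 t=7ms (window 1): DENY
  req#7 t=7ms (window 1): DENY
  req#8 t=9ms (window 1): DENY
  req#9 t=11ms (window 2): ALLOW
  req#10 t=11ms (window 2): ALLOW
  req#11 t=11ms (window 2): ALLOW
  req#12 t=11ms (window 2): DENY
  req#13 t=11ms (window 2): DENY
  req#14 t=11ms (window 2): DENY
  req#15 t=11ms (window 2): DENY
  req#16 t=11ms (window 2): DENY
  req#17 t=18ms (window 3): ALLOW
  req#18 t=19ms (window 3): ALLOW
  req#19 t=21ms (window 4): ALLOW
  req#20 t=21ms (window 4): ALLOW
  req#21 t=22ms (window 4): ALLOW
  req#22 t=22ms (window 4): DENY
  req#23 t=22ms (window 4): DENY
  req#24 t=22ms (window 4): DENY

Allowed counts by window: 3 3 2 3

Answer: 3 3 2 3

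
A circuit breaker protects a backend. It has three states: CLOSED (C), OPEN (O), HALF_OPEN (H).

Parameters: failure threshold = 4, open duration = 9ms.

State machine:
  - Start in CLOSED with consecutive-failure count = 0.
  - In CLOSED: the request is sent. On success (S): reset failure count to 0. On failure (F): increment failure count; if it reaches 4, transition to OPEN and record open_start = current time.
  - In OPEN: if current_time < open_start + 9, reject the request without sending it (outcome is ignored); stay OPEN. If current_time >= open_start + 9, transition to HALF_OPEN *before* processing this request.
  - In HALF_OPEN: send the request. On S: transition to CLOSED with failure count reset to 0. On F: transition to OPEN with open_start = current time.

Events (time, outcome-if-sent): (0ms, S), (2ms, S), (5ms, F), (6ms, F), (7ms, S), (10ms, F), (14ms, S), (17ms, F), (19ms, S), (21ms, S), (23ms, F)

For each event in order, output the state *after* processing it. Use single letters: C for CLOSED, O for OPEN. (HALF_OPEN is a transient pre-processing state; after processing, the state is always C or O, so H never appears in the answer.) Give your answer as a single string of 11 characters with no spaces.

Answer: CCCCCCCCCCC

Derivation:
State after each event:
  event#1 t=0ms outcome=S: state=CLOSED
  event#2 t=2ms outcome=S: state=CLOSED
  event#3 t=5ms outcome=F: state=CLOSED
  event#4 t=6ms outcome=F: state=CLOSED
  event#5 t=7ms outcome=S: state=CLOSED
  event#6 t=10ms outcome=F: state=CLOSED
  event#7 t=14ms outcome=S: state=CLOSED
  event#8 t=17ms outcome=F: state=CLOSED
  event#9 t=19ms outcome=S: state=CLOSED
  event#10 t=21ms outcome=S: state=CLOSED
  event#11 t=23ms outcome=F: state=CLOSED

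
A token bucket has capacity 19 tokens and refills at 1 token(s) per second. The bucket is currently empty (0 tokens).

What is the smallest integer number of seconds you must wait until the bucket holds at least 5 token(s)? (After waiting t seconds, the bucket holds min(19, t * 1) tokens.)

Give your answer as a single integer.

Answer: 5

Derivation:
Need t * 1 >= 5, so t >= 5/1.
Smallest integer t = ceil(5/1) = 5.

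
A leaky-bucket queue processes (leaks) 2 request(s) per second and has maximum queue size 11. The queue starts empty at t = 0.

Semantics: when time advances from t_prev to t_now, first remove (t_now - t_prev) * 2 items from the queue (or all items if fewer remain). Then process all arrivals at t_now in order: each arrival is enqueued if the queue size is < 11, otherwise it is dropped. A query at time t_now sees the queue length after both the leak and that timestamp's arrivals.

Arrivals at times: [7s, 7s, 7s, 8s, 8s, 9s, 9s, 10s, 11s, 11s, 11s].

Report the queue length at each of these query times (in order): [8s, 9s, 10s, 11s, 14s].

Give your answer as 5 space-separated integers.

Queue lengths at query times:
  query t=8s: backlog = 3
  query t=9s: backlog = 3
  query t=10s: backlog = 2
  query t=11s: backlog = 3
  query t=14s: backlog = 0

Answer: 3 3 2 3 0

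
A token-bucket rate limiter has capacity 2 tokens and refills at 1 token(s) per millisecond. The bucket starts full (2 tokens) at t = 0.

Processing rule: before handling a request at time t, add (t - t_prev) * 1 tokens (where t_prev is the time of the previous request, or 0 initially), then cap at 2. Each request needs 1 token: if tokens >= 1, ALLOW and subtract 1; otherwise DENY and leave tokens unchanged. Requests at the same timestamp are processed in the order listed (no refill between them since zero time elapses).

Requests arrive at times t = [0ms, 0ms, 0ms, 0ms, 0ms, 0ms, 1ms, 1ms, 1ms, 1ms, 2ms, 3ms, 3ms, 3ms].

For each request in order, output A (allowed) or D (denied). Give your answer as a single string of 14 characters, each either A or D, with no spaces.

Answer: AADDDDADDDAADD

Derivation:
Simulating step by step:
  req#1 t=0ms: ALLOW
  req#2 t=0ms: ALLOW
  req#3 t=0ms: DENY
  req#4 t=0ms: DENY
  req#5 t=0ms: DENY
  req#6 t=0ms: DENY
  req#7 t=1ms: ALLOW
  req#8 t=1ms: DENY
  req#9 t=1ms: DENY
  req#10 t=1ms: DENY
  req#11 t=2ms: ALLOW
  req#12 t=3ms: ALLOW
  req#13 t=3ms: DENY
  req#14 t=3ms: DENY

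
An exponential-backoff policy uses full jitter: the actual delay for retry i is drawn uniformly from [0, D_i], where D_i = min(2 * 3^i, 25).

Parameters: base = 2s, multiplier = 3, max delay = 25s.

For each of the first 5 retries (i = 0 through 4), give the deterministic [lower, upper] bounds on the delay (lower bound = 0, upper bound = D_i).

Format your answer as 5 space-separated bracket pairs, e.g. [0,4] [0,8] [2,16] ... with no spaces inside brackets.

Computing bounds per retry:
  i=0: D_i=min(2*3^0,25)=2, bounds=[0,2]
  i=1: D_i=min(2*3^1,25)=6, bounds=[0,6]
  i=2: D_i=min(2*3^2,25)=18, bounds=[0,18]
  i=3: D_i=min(2*3^3,25)=25, bounds=[0,25]
  i=4: D_i=min(2*3^4,25)=25, bounds=[0,25]

Answer: [0,2] [0,6] [0,18] [0,25] [0,25]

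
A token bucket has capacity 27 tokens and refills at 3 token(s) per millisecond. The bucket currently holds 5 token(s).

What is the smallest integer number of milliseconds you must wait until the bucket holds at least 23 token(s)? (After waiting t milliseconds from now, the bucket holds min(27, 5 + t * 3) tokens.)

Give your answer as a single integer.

Need 5 + t * 3 >= 23, so t >= 18/3.
Smallest integer t = ceil(18/3) = 6.

Answer: 6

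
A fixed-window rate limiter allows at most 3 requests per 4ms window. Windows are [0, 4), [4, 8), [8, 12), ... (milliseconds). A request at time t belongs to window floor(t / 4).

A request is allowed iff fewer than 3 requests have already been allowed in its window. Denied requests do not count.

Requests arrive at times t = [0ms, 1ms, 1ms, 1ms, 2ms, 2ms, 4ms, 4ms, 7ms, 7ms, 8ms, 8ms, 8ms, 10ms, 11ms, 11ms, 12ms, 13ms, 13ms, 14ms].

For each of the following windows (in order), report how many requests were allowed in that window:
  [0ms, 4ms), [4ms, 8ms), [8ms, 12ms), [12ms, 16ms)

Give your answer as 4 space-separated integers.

Processing requests:
  req#1 t=0ms (window 0): ALLOW
  req#2 t=1ms (window 0): ALLOW
  req#3 t=1ms (window 0): ALLOW
  req#4 t=1ms (window 0): DENY
  req#5 t=2ms (window 0): DENY
  req#6 t=2ms (window 0): DENY
  req#7 t=4ms (window 1): ALLOW
  req#8 t=4ms (window 1): ALLOW
  req#9 t=7ms (window 1): ALLOW
  req#10 t=7ms (window 1): DENY
  req#11 t=8ms (window 2): ALLOW
  req#12 t=8ms (window 2): ALLOW
  req#13 t=8ms (window 2): ALLOW
  req#14 t=10ms (window 2): DENY
  req#15 t=11ms (window 2): DENY
  req#16 t=11ms (window 2): DENY
  req#17 t=12ms (window 3): ALLOW
  req#18 t=13ms (window 3): ALLOW
  req#19 t=13ms (window 3): ALLOW
  req#20 t=14ms (window 3): DENY

Allowed counts by window: 3 3 3 3

Answer: 3 3 3 3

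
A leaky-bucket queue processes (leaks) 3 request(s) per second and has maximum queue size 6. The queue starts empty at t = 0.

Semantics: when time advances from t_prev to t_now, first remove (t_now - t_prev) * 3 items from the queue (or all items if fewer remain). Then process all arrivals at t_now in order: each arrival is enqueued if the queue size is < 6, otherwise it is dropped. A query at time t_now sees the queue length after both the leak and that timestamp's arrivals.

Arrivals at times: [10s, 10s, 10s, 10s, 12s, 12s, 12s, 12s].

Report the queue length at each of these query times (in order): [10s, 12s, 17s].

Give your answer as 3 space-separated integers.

Queue lengths at query times:
  query t=10s: backlog = 4
  query t=12s: backlog = 4
  query t=17s: backlog = 0

Answer: 4 4 0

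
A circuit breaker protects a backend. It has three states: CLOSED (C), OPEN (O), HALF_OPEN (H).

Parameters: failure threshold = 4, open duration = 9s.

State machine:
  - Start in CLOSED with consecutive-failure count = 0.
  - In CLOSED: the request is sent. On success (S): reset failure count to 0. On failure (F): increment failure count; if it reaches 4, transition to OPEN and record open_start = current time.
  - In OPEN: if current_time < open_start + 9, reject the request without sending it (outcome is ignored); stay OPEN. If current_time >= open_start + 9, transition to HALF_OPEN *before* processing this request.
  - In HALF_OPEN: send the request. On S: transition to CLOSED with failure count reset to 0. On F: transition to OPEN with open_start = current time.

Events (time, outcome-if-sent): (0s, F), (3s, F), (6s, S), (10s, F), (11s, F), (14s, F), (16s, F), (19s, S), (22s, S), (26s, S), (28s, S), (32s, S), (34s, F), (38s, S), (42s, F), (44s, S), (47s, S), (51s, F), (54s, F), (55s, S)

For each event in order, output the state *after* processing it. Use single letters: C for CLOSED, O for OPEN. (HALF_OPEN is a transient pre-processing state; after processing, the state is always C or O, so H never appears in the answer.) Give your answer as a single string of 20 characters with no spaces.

Answer: CCCCCCOOOCCCCCCCCCCC

Derivation:
State after each event:
  event#1 t=0s outcome=F: state=CLOSED
  event#2 t=3s outcome=F: state=CLOSED
  event#3 t=6s outcome=S: state=CLOSED
  event#4 t=10s outcome=F: state=CLOSED
  event#5 t=11s outcome=F: state=CLOSED
  event#6 t=14s outcome=F: state=CLOSED
  event#7 t=16s outcome=F: state=OPEN
  event#8 t=19s outcome=S: state=OPEN
  event#9 t=22s outcome=S: state=OPEN
  event#10 t=26s outcome=S: state=CLOSED
  event#11 t=28s outcome=S: state=CLOSED
  event#12 t=32s outcome=S: state=CLOSED
  event#13 t=34s outcome=F: state=CLOSED
  event#14 t=38s outcome=S: state=CLOSED
  event#15 t=42s outcome=F: state=CLOSED
  event#16 t=44s outcome=S: state=CLOSED
  event#17 t=47s outcome=S: state=CLOSED
  event#18 t=51s outcome=F: state=CLOSED
  event#19 t=54s outcome=F: state=CLOSED
  event#20 t=55s outcome=S: state=CLOSED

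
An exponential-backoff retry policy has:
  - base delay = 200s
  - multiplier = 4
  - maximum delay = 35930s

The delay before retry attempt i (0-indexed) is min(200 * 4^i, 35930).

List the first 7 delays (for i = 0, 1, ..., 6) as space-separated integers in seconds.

Computing each delay:
  i=0: min(200*4^0, 35930) = 200
  i=1: min(200*4^1, 35930) = 800
  i=2: min(200*4^2, 35930) = 3200
  i=3: min(200*4^3, 35930) = 12800
  i=4: min(200*4^4, 35930) = 35930
  i=5: min(200*4^5, 35930) = 35930
  i=6: min(200*4^6, 35930) = 35930

Answer: 200 800 3200 12800 35930 35930 35930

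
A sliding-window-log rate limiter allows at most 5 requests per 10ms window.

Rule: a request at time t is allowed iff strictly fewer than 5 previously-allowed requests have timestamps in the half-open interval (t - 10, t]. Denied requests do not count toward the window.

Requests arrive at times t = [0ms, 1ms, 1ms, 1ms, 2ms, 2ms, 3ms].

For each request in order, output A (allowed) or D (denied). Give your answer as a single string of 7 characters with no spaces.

Tracking allowed requests in the window:
  req#1 t=0ms: ALLOW
  req#2 t=1ms: ALLOW
  req#3 t=1ms: ALLOW
  req#4 t=1ms: ALLOW
  req#5 t=2ms: ALLOW
  req#6 t=2ms: DENY
  req#7 t=3ms: DENY

Answer: AAAAADD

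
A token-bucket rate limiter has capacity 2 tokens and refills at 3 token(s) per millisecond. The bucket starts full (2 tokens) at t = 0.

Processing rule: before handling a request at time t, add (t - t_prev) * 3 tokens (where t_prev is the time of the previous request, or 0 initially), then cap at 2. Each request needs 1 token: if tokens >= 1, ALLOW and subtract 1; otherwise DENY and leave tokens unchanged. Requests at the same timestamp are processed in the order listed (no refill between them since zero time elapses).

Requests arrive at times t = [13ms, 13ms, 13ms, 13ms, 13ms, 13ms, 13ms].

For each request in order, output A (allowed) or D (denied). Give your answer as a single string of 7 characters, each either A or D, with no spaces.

Answer: AADDDDD

Derivation:
Simulating step by step:
  req#1 t=13ms: ALLOW
  req#2 t=13ms: ALLOW
  req#3 t=13ms: DENY
  req#4 t=13ms: DENY
  req#5 t=13ms: DENY
  req#6 t=13ms: DENY
  req#7 t=13ms: DENY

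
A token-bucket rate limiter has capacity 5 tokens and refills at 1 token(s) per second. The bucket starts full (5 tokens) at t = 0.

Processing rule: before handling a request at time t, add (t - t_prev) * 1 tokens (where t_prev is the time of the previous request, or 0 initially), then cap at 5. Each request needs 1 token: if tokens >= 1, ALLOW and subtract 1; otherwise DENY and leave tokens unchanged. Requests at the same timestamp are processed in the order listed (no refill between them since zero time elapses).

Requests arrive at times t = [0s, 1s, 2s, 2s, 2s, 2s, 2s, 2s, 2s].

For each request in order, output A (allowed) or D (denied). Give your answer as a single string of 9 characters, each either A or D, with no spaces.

Answer: AAAAAAADD

Derivation:
Simulating step by step:
  req#1 t=0s: ALLOW
  req#2 t=1s: ALLOW
  req#3 t=2s: ALLOW
  req#4 t=2s: ALLOW
  req#5 t=2s: ALLOW
  req#6 t=2s: ALLOW
  req#7 t=2s: ALLOW
  req#8 t=2s: DENY
  req#9 t=2s: DENY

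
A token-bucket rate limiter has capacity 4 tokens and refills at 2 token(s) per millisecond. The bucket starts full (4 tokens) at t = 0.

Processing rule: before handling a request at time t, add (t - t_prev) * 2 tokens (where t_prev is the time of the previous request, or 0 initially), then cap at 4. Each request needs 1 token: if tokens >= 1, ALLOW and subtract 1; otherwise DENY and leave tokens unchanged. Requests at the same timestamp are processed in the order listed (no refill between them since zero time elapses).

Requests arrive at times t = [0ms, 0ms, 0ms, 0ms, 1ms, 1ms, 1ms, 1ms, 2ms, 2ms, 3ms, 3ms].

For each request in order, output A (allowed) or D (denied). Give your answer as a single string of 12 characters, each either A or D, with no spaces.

Simulating step by step:
  req#1 t=0ms: ALLOW
  req#2 t=0ms: ALLOW
  req#3 t=0ms: ALLOW
  req#4 t=0ms: ALLOW
  req#5 t=1ms: ALLOW
  req#6 t=1ms: ALLOW
  req#7 t=1ms: DENY
  req#8 t=1ms: DENY
  req#9 t=2ms: ALLOW
  req#10 t=2ms: ALLOW
  req#11 t=3ms: ALLOW
  req#12 t=3ms: ALLOW

Answer: AAAAAADDAAAA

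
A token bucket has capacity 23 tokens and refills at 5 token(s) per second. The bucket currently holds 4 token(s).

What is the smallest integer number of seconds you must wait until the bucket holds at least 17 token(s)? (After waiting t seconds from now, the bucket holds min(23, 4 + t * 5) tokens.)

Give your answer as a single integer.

Answer: 3

Derivation:
Need 4 + t * 5 >= 17, so t >= 13/5.
Smallest integer t = ceil(13/5) = 3.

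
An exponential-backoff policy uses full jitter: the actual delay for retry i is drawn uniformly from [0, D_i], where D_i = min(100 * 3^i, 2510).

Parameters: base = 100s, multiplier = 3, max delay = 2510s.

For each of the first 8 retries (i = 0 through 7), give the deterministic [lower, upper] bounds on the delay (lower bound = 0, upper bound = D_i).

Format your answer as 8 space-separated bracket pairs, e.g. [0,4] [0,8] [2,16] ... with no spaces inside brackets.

Answer: [0,100] [0,300] [0,900] [0,2510] [0,2510] [0,2510] [0,2510] [0,2510]

Derivation:
Computing bounds per retry:
  i=0: D_i=min(100*3^0,2510)=100, bounds=[0,100]
  i=1: D_i=min(100*3^1,2510)=300, bounds=[0,300]
  i=2: D_i=min(100*3^2,2510)=900, bounds=[0,900]
  i=3: D_i=min(100*3^3,2510)=2510, bounds=[0,2510]
  i=4: D_i=min(100*3^4,2510)=2510, bounds=[0,2510]
  i=5: D_i=min(100*3^5,2510)=2510, bounds=[0,2510]
  i=6: D_i=min(100*3^6,2510)=2510, bounds=[0,2510]
  i=7: D_i=min(100*3^7,2510)=2510, bounds=[0,2510]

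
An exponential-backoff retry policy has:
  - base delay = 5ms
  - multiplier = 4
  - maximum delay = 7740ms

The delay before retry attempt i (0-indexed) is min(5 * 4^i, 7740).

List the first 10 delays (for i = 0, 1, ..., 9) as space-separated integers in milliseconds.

Computing each delay:
  i=0: min(5*4^0, 7740) = 5
  i=1: min(5*4^1, 7740) = 20
  i=2: min(5*4^2, 7740) = 80
  i=3: min(5*4^3, 7740) = 320
  i=4: min(5*4^4, 7740) = 1280
  i=5: min(5*4^5, 7740) = 5120
  i=6: min(5*4^6, 7740) = 7740
  i=7: min(5*4^7, 7740) = 7740
  i=8: min(5*4^8, 7740) = 7740
  i=9: min(5*4^9, 7740) = 7740

Answer: 5 20 80 320 1280 5120 7740 7740 7740 7740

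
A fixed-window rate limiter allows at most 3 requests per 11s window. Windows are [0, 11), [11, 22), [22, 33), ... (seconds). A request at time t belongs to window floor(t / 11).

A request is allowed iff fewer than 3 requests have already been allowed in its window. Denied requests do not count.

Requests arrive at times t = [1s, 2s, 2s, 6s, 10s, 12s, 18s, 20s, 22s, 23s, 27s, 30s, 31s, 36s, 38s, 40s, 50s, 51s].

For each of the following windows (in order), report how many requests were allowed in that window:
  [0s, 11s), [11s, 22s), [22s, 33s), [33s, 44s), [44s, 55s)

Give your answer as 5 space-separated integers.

Processing requests:
  req#1 t=1s (window 0): ALLOW
  req#2 t=2s (window 0): ALLOW
  req#3 t=2s (window 0): ALLOW
  req#4 t=6s (window 0): DENY
  req#5 t=10s (window 0): DENY
  req#6 t=12s (window 1): ALLOW
  req#7 t=18s (window 1): ALLOW
  req#8 t=20s (window 1): ALLOW
  req#9 t=22s (window 2): ALLOW
  req#10 t=23s (window 2): ALLOW
  req#11 t=27s (window 2): ALLOW
  req#12 t=30s (window 2): DENY
  req#13 t=31s (window 2): DENY
  req#14 t=36s (window 3): ALLOW
  req#15 t=38s (window 3): ALLOW
  req#16 t=40s (window 3): ALLOW
  req#17 t=50s (window 4): ALLOW
  req#18 t=51s (window 4): ALLOW

Allowed counts by window: 3 3 3 3 2

Answer: 3 3 3 3 2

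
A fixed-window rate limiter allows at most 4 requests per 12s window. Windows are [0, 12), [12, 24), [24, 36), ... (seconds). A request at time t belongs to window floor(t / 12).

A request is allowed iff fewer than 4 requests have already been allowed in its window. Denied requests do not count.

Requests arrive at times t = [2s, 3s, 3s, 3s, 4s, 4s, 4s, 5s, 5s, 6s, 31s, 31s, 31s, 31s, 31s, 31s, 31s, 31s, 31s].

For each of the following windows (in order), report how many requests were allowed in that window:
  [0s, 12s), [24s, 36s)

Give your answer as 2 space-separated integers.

Processing requests:
  req#1 t=2s (window 0): ALLOW
  req#2 t=3s (window 0): ALLOW
  req#3 t=3s (window 0): ALLOW
  req#4 t=3s (window 0): ALLOW
  req#5 t=4s (window 0): DENY
  req#6 t=4s (window 0): DENY
  req#7 t=4s (window 0): DENY
  req#8 t=5s (window 0): DENY
  req#9 t=5s (window 0): DENY
  req#10 t=6s (window 0): DENY
  req#11 t=31s (window 2): ALLOW
  req#12 t=31s (window 2): ALLOW
  req#13 t=31s (window 2): ALLOW
  req#14 t=31s (window 2): ALLOW
  req#15 t=31s (window 2): DENY
  req#16 t=31s (window 2): DENY
  req#17 t=31s (window 2): DENY
  req#18 t=31s (window 2): DENY
  req#19 t=31s (window 2): DENY

Allowed counts by window: 4 4

Answer: 4 4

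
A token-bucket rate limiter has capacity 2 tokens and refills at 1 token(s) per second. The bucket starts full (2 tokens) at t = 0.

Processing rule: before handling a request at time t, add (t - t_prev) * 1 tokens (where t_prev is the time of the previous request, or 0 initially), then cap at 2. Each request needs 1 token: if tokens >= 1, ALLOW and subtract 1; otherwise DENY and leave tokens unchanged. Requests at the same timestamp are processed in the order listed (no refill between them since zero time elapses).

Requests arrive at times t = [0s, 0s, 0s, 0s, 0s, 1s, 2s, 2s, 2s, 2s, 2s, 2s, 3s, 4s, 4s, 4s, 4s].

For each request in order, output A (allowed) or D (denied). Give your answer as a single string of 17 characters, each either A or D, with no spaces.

Simulating step by step:
  req#1 t=0s: ALLOW
  req#2 t=0s: ALLOW
  req#3 t=0s: DENY
  req#4 t=0s: DENY
  req#5 t=0s: DENY
  req#6 t=1s: ALLOW
  req#7 t=2s: ALLOW
  req#8 t=2s: DENY
  req#9 t=2s: DENY
  req#10 t=2s: DENY
  req#11 t=2s: DENY
  req#12 t=2s: DENY
  req#13 t=3s: ALLOW
  req#14 t=4s: ALLOW
  req#15 t=4s: DENY
  req#16 t=4s: DENY
  req#17 t=4s: DENY

Answer: AADDDAADDDDDAADDD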